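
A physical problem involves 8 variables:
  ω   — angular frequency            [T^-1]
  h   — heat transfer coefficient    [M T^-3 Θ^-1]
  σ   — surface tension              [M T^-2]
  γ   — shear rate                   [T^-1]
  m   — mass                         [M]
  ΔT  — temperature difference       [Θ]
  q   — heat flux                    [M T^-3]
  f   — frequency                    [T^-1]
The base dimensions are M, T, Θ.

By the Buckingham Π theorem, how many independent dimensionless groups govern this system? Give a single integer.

5

Exponent matrix [M,T,Θ] × [ω,h,σ,γ,m,ΔT,q,f]:
  M: [ 0  1  1  0  1  0  1  0]
  T: [-1 -3 -2 -1  0  0 -3 -1]
  Θ: [ 0 -1  0  0  0  1  0  0]
Row reduction gives pivot columns ω,h,σ; rank = 3
8 vars − rank 3 = 5 Π groups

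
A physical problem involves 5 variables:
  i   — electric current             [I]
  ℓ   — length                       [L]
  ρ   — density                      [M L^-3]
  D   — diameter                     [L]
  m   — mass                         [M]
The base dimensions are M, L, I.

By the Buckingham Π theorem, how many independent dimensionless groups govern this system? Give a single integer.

2

Write exponents as rows M,L,I / cols i,ℓ,ρ,D,m:
  M: [ 0  0  1  0  1]
  L: [ 0  1 -3  1  0]
  I: [ 1  0  0  0  0]
Echelon form has 3 nonzero rows (pivots: i,ℓ,ρ)
Π count = n − r = 5 − 3 = 2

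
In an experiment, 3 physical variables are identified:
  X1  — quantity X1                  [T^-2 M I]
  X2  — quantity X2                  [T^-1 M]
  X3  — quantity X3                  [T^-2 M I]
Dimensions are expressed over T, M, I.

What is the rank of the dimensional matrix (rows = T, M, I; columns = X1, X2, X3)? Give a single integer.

2

Dimensional matrix (T×M×I by X1×X2×X3):
  T: [-2 -1 -2]
  M: [ 1  1  1]
  I: [ 1  0  1]
Echelon form has 2 nonzero rows (pivots: X1,X2)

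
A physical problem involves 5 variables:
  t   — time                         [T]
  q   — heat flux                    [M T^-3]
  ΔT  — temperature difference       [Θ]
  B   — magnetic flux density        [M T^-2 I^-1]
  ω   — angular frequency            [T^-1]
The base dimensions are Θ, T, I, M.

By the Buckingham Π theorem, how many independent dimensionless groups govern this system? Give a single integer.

Write exponents as rows Θ,T,I,M / cols t,q,ΔT,B,ω:
  Θ: [ 0  0  1  0  0]
  T: [ 1 -3  0 -2 -1]
  I: [ 0  0  0 -1  0]
  M: [ 0  1  0  1  0]
Echelon form has 4 nonzero rows (pivots: t,q,ΔT,B)
n=5, r=4 ⇒ 1 dimensionless group

1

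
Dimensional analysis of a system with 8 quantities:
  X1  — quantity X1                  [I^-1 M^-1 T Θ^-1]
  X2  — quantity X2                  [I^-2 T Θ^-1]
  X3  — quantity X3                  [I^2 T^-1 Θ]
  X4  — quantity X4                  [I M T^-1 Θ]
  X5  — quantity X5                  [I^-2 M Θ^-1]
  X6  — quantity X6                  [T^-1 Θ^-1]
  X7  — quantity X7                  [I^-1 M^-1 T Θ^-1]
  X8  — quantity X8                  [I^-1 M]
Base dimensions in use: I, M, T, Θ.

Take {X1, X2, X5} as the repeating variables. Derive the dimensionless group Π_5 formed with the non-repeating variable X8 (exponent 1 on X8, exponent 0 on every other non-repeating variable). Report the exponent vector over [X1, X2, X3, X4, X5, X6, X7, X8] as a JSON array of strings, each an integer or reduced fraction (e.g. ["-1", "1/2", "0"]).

Exponent matrix [I,M,T,Θ] × [X1,X2,X3,X4,X5,X6,X7,X8]:
  I: [-1 -2  2  1 -2  0 -1 -1]
  M: [-1  0  0  1  1  0 -1  1]
  T: [ 1  1 -1 -1  0 -1  1  0]
  Θ: [-1 -1  1  1 -1 -1 -1  0]
RREF → pivots at {X1,X2,X5} ⇒ r = 3
Repeat: X1,X2,X5; free: X3,X4,X6,X7,X8
RREF:
  r0: [   1    0    0   -1    0    2    1   -1]
  r1: [   0    1   -1    0    0   -3    0    1]
  r2: [   0    0    0    0    1    2    0    0]
  r3: [   0    0    0    0    0    0    0    0]
Fix exponent of X8 at 1, X3 at 0, X4 at 0, X6 at 0, X7 at 0; solve each RREF row for its pivot's exponent:
  r0: exp(X1) + (-1)·1 = 0 ⇒ exp(X1) = 1
  r1: exp(X2) + (1)·1 = 0 ⇒ exp(X2) = -1
  r2: exp(X5) + (0)·1 = 0 ⇒ exp(X5) = 0
Π_5 = X1 · X2^-1 · X8

["1", "-1", "0", "0", "0", "0", "0", "1"]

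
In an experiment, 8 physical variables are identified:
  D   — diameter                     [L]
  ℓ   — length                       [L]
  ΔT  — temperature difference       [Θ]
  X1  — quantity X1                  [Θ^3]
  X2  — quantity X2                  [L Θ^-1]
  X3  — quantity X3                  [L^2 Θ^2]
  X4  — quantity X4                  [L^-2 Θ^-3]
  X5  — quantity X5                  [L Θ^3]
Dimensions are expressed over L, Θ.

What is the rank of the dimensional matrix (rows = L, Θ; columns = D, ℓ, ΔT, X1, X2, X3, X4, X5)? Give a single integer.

Dimensional matrix (L×Θ by D×ℓ×ΔT×X1×X2×X3×X4×X5):
  L: [ 1  1  0  0  1  2 -2  1]
  Θ: [ 0  0  1  3 -1  2 -3  3]
RREF → pivots at {D,ΔT} ⇒ r = 2

2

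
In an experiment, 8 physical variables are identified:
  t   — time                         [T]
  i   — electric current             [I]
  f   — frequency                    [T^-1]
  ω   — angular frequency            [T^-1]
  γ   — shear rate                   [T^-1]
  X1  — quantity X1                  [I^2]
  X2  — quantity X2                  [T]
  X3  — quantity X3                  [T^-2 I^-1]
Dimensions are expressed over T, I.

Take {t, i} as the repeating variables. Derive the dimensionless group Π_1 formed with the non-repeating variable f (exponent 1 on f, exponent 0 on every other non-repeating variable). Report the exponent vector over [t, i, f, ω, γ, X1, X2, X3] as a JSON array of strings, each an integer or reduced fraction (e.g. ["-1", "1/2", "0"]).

Write exponents as rows T,I / cols t,i,f,ω,γ,X1,X2,X3:
  T: [ 1  0 -1 -1 -1  0  1 -2]
  I: [ 0  1  0  0  0  2  0 -1]
RREF → pivots at {t,i} ⇒ r = 2
Repeat: t,i; free: f,ω,γ,X1,X2,X3
RREF:
  r0: [   1    0   -1   -1   -1    0    1   -2]
  r1: [   0    1    0    0    0    2    0   -1]
Fix exponent of f at 1, ω at 0, γ at 0, X1 at 0, X2 at 0, X3 at 0; solve each RREF row for its pivot's exponent:
  r0: exp(t) + (-1)·1 = 0 ⇒ exp(t) = 1
  r1: exp(i) + (0)·1 = 0 ⇒ exp(i) = 0
Π_1 = t · f

["1", "0", "1", "0", "0", "0", "0", "0"]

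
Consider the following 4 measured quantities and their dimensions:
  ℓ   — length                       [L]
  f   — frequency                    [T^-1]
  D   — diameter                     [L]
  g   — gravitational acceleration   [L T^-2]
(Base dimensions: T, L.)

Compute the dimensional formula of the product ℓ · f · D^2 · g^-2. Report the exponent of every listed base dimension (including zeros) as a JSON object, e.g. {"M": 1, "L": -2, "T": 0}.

{"T": 3, "L": 1}

Dimensional matrix (T×L by ℓ×f×D×g):
  T: [ 0 -1  0 -2]
  L: [ 1  0  1  1]
  [T]: (1)·0+(1)·-1+(2)·0+(-2)·-2 = 3
  [L]: (1)·1+(1)·0+(2)·1+(-2)·1 = 1
⇒ T^3 L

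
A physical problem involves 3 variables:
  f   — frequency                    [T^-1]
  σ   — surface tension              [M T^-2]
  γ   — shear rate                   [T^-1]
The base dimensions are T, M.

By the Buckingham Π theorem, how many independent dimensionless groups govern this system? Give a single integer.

1

Exponent matrix [T,M] × [f,σ,γ]:
  T: [-1 -2 -1]
  M: [ 0  1  0]
Echelon form has 2 nonzero rows (pivots: f,σ)
3 vars − rank 2 = 1 Π group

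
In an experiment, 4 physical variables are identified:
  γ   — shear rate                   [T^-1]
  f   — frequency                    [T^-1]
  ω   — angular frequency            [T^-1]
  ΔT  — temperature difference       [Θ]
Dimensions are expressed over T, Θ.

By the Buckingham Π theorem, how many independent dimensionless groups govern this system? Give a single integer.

2

Exponent matrix [T,Θ] × [γ,f,ω,ΔT]:
  T: [-1 -1 -1  0]
  Θ: [ 0  0  0  1]
Row reduction gives pivot columns γ,ΔT; rank = 2
Π count = n − r = 4 − 2 = 2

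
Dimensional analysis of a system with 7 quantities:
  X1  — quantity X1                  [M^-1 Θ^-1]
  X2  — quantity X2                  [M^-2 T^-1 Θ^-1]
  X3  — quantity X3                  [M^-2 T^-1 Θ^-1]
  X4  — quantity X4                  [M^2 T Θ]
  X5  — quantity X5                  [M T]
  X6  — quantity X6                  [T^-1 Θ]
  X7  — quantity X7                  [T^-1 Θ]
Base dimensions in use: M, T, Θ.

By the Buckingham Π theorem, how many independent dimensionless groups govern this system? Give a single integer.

5

Write exponents as rows M,T,Θ / cols X1,X2,X3,X4,X5,X6,X7:
  M: [-1 -2 -2  2  1  0  0]
  T: [ 0 -1 -1  1  1 -1 -1]
  Θ: [-1 -1 -1  1  0  1  1]
Echelon form has 2 nonzero rows (pivots: X1,X2)
7 vars − rank 2 = 5 Π groups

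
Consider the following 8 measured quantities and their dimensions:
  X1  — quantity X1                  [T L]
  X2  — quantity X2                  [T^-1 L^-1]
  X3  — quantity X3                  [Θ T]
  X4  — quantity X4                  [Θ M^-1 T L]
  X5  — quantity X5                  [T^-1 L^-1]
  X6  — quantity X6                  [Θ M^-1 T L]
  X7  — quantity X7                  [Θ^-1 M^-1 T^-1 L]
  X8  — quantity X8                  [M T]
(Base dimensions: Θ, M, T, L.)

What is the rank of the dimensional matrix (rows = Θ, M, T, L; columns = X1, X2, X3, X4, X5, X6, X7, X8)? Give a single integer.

3

Write exponents as rows Θ,M,T,L / cols X1,X2,X3,X4,X5,X6,X7,X8:
  Θ: [ 0  0  1  1  0  1 -1  0]
  M: [ 0  0  0 -1  0 -1 -1  1]
  T: [ 1 -1  1  1 -1  1 -1  1]
  L: [ 1 -1  0  1 -1  1  1  0]
Echelon form has 3 nonzero rows (pivots: X1,X3,X4)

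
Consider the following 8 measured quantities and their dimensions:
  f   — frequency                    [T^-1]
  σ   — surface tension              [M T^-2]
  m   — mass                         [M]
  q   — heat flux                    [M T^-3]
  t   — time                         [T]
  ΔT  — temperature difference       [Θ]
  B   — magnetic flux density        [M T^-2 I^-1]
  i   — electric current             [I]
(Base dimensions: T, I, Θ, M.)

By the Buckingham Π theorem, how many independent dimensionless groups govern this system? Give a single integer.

4

Write exponents as rows T,I,Θ,M / cols f,σ,m,q,t,ΔT,B,i:
  T: [-1 -2  0 -3  1  0 -2  0]
  I: [ 0  0  0  0  0  0 -1  1]
  Θ: [ 0  0  0  0  0  1  0  0]
  M: [ 0  1  1  1  0  0  1  0]
RREF → pivots at {f,σ,ΔT,B} ⇒ r = 4
8 vars − rank 4 = 4 Π groups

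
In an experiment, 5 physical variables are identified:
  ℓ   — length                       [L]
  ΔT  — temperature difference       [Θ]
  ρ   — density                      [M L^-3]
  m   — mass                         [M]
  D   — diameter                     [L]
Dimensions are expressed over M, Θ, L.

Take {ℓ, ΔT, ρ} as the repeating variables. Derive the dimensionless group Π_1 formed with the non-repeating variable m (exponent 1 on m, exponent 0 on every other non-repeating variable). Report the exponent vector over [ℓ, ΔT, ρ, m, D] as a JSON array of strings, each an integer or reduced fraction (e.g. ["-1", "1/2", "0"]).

["-3", "0", "-1", "1", "0"]

Exponent matrix [M,Θ,L] × [ℓ,ΔT,ρ,m,D]:
  M: [ 0  0  1  1  0]
  Θ: [ 0  1  0  0  0]
  L: [ 1  0 -3  0  1]
RREF → pivots at {ℓ,ΔT,ρ} ⇒ r = 3
Pivot set = {ℓ,ΔT,ρ}, free = {m,D}
RREF:
  r0: [   1    0    0    3    1]
  r1: [   0    1    0    0    0]
  r2: [   0    0    1    1    0]
Fix exponent of m at 1, D at 0; solve each RREF row for its pivot's exponent:
  r0: exp(ℓ) + (3)·1 = 0 ⇒ exp(ℓ) = -3
  r1: exp(ΔT) + (0)·1 = 0 ⇒ exp(ΔT) = 0
  r2: exp(ρ) + (1)·1 = 0 ⇒ exp(ρ) = -1
Π_1 = ℓ^-3 · ρ^-1 · m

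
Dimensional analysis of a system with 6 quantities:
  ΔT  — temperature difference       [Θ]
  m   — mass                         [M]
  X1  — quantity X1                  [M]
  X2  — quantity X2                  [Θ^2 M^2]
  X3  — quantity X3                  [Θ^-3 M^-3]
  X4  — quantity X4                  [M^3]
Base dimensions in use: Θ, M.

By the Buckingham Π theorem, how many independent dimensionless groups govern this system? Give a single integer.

Write exponents as rows Θ,M / cols ΔT,m,X1,X2,X3,X4:
  Θ: [ 1  0  0  2 -3  0]
  M: [ 0  1  1  2 -3  3]
Echelon form has 2 nonzero rows (pivots: ΔT,m)
6 vars − rank 2 = 4 Π groups

4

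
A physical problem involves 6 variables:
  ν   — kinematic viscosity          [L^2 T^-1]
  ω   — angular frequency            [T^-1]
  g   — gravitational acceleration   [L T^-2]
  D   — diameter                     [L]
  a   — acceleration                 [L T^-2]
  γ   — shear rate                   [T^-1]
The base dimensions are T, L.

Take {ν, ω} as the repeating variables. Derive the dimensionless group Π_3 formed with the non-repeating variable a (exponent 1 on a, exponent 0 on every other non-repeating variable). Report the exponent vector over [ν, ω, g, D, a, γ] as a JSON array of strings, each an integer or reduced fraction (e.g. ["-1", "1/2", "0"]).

["-1/2", "-3/2", "0", "0", "1", "0"]

Write exponents as rows T,L / cols ν,ω,g,D,a,γ:
  T: [-1 -1 -2  0 -2 -1]
  L: [ 2  0  1  1  1  0]
Echelon form has 2 nonzero rows (pivots: ν,ω)
Repeat: ν,ω; free: g,D,a,γ
RREF:
  r0: [   1    0  1/2  1/2  1/2    0]
  r1: [   0    1  3/2 -1/2  3/2    1]
Fix exponent of a at 1, g at 0, D at 0, γ at 0; solve each RREF row for its pivot's exponent:
  r0: exp(ν) + (1/2)·1 = 0 ⇒ exp(ν) = -1/2
  r1: exp(ω) + (3/2)·1 = 0 ⇒ exp(ω) = -3/2
Π_3 = ν^(-1/2) · ω^(-3/2) · a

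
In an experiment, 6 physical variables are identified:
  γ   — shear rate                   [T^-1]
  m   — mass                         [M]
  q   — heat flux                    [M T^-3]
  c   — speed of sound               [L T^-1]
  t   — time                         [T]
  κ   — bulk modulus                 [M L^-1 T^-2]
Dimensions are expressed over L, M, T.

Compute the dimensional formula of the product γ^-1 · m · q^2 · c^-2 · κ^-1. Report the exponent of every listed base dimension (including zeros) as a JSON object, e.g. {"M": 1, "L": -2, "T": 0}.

{"L": -1, "M": 2, "T": -1}

Write exponents as rows L,M,T / cols γ,m,q,c,t,κ:
  L: [ 0  0  0  1  0 -1]
  M: [ 0  1  1  0  0  1]
  T: [-1  0 -3 -1  1 -2]
  [L]: (-1)·0+(1)·0+(2)·0+(-2)·1+(-1)·-1 = -1
  [M]: (-1)·0+(1)·1+(2)·1+(-2)·0+(-1)·1 = 2
  [T]: (-1)·-1+(1)·0+(2)·-3+(-2)·-1+(-1)·-2 = -1
⇒ L^-1 M^2 T^-1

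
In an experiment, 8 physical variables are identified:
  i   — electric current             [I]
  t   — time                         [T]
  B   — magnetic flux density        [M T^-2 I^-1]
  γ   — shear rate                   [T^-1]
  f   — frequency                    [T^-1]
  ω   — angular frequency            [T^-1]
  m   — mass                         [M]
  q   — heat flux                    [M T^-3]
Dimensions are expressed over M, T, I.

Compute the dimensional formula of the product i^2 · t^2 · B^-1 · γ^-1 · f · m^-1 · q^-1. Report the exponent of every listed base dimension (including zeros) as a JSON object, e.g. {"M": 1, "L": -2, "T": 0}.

Dimensional matrix (M×T×I by i×t×B×γ×f×ω×m×q):
  M: [ 0  0  1  0  0  0  1  1]
  T: [ 0  1 -2 -1 -1 -1  0 -3]
  I: [ 1  0 -1  0  0  0  0  0]
  [M]: (2)·0+(2)·0+(-1)·1+(-1)·0+(1)·0+(-1)·1+(-1)·1 = -3
  [T]: (2)·0+(2)·1+(-1)·-2+(-1)·-1+(1)·-1+(-1)·0+(-1)·-3 = 7
  [I]: (2)·1+(2)·0+(-1)·-1+(-1)·0+(1)·0+(-1)·0+(-1)·0 = 3
⇒ M^-3 T^7 I^3

{"M": -3, "T": 7, "I": 3}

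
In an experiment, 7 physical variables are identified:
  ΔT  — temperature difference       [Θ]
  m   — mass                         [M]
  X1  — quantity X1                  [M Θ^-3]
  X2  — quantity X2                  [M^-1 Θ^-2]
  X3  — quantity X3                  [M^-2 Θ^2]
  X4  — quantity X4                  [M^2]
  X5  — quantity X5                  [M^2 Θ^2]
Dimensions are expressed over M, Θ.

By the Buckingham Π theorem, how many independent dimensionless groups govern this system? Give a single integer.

Exponent matrix [M,Θ] × [ΔT,m,X1,X2,X3,X4,X5]:
  M: [ 0  1  1 -1 -2  2  2]
  Θ: [ 1  0 -3 -2  2  0  2]
RREF → pivots at {ΔT,m} ⇒ r = 2
Π count = n − r = 7 − 2 = 5

5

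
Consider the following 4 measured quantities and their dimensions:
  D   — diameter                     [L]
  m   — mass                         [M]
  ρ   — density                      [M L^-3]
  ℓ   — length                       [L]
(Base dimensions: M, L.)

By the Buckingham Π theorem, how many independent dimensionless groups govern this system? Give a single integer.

Exponent matrix [M,L] × [D,m,ρ,ℓ]:
  M: [ 0  1  1  0]
  L: [ 1  0 -3  1]
Row reduction gives pivot columns D,m; rank = 2
Π count = n − r = 4 − 2 = 2

2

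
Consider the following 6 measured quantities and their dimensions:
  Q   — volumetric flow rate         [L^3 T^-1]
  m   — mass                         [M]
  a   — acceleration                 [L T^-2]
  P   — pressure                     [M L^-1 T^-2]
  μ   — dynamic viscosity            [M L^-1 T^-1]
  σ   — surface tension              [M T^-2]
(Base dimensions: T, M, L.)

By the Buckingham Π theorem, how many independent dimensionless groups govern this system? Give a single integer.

3

Exponent matrix [T,M,L] × [Q,m,a,P,μ,σ]:
  T: [-1  0 -2 -2 -1 -2]
  M: [ 0  1  0  1  1  1]
  L: [ 3  0  1 -1 -1  0]
Row reduction gives pivot columns Q,m,a; rank = 3
6 vars − rank 3 = 3 Π groups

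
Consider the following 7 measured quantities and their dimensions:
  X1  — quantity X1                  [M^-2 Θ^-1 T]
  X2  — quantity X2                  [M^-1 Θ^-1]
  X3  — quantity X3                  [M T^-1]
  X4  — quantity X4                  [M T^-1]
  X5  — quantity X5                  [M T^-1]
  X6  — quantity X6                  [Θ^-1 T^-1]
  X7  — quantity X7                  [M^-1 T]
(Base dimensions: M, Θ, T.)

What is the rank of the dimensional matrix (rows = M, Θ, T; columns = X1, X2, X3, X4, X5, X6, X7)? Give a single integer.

2

Dimensional matrix (M×Θ×T by X1×X2×X3×X4×X5×X6×X7):
  M: [-2 -1  1  1  1  0 -1]
  Θ: [-1 -1  0  0  0 -1  0]
  T: [ 1  0 -1 -1 -1 -1  1]
RREF → pivots at {X1,X2} ⇒ r = 2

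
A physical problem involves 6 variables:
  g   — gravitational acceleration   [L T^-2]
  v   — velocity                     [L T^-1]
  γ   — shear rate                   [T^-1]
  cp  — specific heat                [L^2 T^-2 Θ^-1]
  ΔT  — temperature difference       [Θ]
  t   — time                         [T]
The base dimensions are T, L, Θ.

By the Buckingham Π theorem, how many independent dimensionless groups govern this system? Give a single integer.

Dimensional matrix (T×L×Θ by g×v×γ×cp×ΔT×t):
  T: [-2 -1 -1 -2  0  1]
  L: [ 1  1  0  2  0  0]
  Θ: [ 0  0  0 -1  1  0]
Row reduction gives pivot columns g,v,cp; rank = 3
6 vars − rank 3 = 3 Π groups

3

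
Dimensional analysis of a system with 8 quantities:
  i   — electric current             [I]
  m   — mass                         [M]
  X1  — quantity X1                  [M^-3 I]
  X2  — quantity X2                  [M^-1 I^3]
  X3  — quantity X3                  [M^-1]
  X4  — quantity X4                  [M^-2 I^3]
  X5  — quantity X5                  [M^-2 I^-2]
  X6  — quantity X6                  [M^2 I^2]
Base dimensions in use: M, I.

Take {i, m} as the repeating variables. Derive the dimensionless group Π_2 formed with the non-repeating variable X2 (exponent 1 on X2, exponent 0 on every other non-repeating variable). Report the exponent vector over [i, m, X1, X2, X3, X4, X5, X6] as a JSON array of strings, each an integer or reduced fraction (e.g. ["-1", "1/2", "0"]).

Write exponents as rows M,I / cols i,m,X1,X2,X3,X4,X5,X6:
  M: [ 0  1 -3 -1 -1 -2 -2  2]
  I: [ 1  0  1  3  0  3 -2  2]
RREF → pivots at {i,m} ⇒ r = 2
Pivot set = {i,m}, free = {X1,X2,X3,X4,X5,X6}
RREF:
  r0: [   1    0    1    3    0    3   -2    2]
  r1: [   0    1   -3   -1   -1   -2   -2    2]
Fix exponent of X2 at 1, X1 at 0, X3 at 0, X4 at 0, X5 at 0, X6 at 0; solve each RREF row for its pivot's exponent:
  r0: exp(i) + (3)·1 = 0 ⇒ exp(i) = -3
  r1: exp(m) + (-1)·1 = 0 ⇒ exp(m) = 1
Π_2 = i^-3 · m · X2

["-3", "1", "0", "1", "0", "0", "0", "0"]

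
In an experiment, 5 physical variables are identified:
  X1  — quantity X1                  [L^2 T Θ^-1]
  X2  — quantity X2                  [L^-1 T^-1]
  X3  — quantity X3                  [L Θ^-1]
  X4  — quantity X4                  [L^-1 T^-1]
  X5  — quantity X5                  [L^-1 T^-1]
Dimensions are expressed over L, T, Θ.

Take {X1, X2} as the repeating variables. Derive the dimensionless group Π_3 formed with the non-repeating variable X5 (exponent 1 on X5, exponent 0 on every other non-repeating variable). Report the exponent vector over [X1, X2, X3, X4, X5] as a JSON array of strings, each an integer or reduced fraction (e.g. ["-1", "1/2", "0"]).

Dimensional matrix (L×T×Θ by X1×X2×X3×X4×X5):
  L: [ 2 -1  1 -1 -1]
  T: [ 1 -1  0 -1 -1]
  Θ: [-1  0 -1  0  0]
RREF → pivots at {X1,X2} ⇒ r = 2
Pivot set = {X1,X2}, free = {X3,X4,X5}
RREF:
  r0: [   1    0    1    0    0]
  r1: [   0    1    1    1    1]
  r2: [   0    0    0    0    0]
Fix exponent of X5 at 1, X3 at 0, X4 at 0; solve each RREF row for its pivot's exponent:
  r0: exp(X1) + (0)·1 = 0 ⇒ exp(X1) = 0
  r1: exp(X2) + (1)·1 = 0 ⇒ exp(X2) = -1
Π_3 = X2^-1 · X5

["0", "-1", "0", "0", "1"]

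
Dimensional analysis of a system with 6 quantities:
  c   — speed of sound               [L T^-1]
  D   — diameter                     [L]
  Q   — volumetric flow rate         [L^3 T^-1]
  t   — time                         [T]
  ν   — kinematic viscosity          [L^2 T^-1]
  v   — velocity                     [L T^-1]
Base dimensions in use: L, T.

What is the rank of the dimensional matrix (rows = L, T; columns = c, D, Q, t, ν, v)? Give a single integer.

2

Write exponents as rows L,T / cols c,D,Q,t,ν,v:
  L: [ 1  1  3  0  2  1]
  T: [-1  0 -1  1 -1 -1]
Row reduction gives pivot columns c,D; rank = 2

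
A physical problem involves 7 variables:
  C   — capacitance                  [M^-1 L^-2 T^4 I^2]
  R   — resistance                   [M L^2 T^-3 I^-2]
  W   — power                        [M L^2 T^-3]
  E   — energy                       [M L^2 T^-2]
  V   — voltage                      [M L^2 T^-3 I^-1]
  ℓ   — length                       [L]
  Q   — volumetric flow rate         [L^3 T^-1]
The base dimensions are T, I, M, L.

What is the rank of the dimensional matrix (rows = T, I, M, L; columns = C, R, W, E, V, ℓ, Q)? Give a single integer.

Exponent matrix [T,I,M,L] × [C,R,W,E,V,ℓ,Q]:
  T: [ 4 -3 -3 -2 -3  0 -1]
  I: [ 2 -2  0  0 -1  0  0]
  M: [-1  1  1  1  1  0  0]
  L: [-2  2  2  2  2  1  3]
Row reduction gives pivot columns C,R,W,ℓ; rank = 4

4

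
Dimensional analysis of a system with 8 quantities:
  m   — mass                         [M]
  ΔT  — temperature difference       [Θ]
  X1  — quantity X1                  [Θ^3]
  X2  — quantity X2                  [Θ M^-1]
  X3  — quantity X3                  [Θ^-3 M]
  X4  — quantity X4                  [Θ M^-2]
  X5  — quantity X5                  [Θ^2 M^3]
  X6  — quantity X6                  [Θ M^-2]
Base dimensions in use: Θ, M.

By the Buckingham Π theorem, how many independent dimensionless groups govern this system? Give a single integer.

Write exponents as rows Θ,M / cols m,ΔT,X1,X2,X3,X4,X5,X6:
  Θ: [ 0  1  3  1 -3  1  2  1]
  M: [ 1  0  0 -1  1 -2  3 -2]
Row reduction gives pivot columns m,ΔT; rank = 2
n=8, r=2 ⇒ 6 dimensionless groups

6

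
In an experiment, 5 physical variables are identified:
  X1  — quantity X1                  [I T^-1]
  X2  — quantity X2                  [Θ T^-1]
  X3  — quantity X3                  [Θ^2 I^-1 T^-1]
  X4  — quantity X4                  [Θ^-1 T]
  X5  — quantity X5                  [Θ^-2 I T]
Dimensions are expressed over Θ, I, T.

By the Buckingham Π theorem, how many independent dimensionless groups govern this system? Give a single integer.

3

Write exponents as rows Θ,I,T / cols X1,X2,X3,X4,X5:
  Θ: [ 0  1  2 -1 -2]
  I: [ 1  0 -1  0  1]
  T: [-1 -1 -1  1  1]
Echelon form has 2 nonzero rows (pivots: X1,X2)
Π count = n − r = 5 − 2 = 3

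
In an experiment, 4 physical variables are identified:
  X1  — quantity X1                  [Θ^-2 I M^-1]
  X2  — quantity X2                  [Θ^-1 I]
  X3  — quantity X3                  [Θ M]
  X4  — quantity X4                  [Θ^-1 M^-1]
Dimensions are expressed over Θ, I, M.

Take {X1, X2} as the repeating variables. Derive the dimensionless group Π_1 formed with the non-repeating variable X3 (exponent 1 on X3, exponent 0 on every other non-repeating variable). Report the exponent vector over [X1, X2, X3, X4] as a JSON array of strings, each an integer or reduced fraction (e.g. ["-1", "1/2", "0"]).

["1", "-1", "1", "0"]

Write exponents as rows Θ,I,M / cols X1,X2,X3,X4:
  Θ: [-2 -1  1 -1]
  I: [ 1  1  0  0]
  M: [-1  0  1 -1]
Row reduction gives pivot columns X1,X2; rank = 2
Pivot set = {X1,X2}, free = {X3,X4}
RREF:
  r0: [   1    0   -1    1]
  r1: [   0    1    1   -1]
  r2: [   0    0    0    0]
Fix exponent of X3 at 1, X4 at 0; solve each RREF row for its pivot's exponent:
  r0: exp(X1) + (-1)·1 = 0 ⇒ exp(X1) = 1
  r1: exp(X2) + (1)·1 = 0 ⇒ exp(X2) = -1
Π_1 = X1 · X2^-1 · X3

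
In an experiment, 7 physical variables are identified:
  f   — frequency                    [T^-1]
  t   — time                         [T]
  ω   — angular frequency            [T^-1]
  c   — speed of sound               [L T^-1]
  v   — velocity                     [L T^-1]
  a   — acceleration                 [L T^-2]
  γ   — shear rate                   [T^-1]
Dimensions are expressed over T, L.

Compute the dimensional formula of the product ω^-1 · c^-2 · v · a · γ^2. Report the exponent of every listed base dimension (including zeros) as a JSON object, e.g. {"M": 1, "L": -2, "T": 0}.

{"T": -2, "L": 0}

Dimensional matrix (T×L by f×t×ω×c×v×a×γ):
  T: [-1  1 -1 -1 -1 -2 -1]
  L: [ 0  0  0  1  1  1  0]
  [T]: (-1)·-1+(-2)·-1+(1)·-1+(1)·-2+(2)·-1 = -2
  [L]: (-1)·0+(-2)·1+(1)·1+(1)·1+(2)·0 = 0
⇒ T^-2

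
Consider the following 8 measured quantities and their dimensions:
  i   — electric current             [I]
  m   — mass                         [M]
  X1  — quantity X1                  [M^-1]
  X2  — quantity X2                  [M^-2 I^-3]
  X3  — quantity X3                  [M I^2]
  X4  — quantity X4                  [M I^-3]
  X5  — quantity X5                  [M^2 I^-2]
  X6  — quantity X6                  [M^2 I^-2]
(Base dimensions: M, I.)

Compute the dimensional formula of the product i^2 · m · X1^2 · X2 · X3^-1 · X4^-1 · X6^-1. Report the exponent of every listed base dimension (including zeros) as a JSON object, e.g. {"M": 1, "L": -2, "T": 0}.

{"M": -7, "I": 2}

Dimensional matrix (M×I by i×m×X1×X2×X3×X4×X5×X6):
  M: [ 0  1 -1 -2  1  1  2  2]
  I: [ 1  0  0 -3  2 -3 -2 -2]
  [M]: (2)·0+(1)·1+(2)·-1+(1)·-2+(-1)·1+(-1)·1+(-1)·2 = -7
  [I]: (2)·1+(1)·0+(2)·0+(1)·-3+(-1)·2+(-1)·-3+(-1)·-2 = 2
⇒ M^-7 I^2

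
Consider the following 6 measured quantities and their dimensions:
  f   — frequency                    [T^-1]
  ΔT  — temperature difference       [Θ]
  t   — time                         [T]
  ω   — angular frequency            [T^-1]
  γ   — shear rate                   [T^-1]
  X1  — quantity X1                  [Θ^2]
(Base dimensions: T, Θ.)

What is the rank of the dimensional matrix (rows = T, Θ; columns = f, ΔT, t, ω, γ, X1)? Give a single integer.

2

Exponent matrix [T,Θ] × [f,ΔT,t,ω,γ,X1]:
  T: [-1  0  1 -1 -1  0]
  Θ: [ 0  1  0  0  0  2]
RREF → pivots at {f,ΔT} ⇒ r = 2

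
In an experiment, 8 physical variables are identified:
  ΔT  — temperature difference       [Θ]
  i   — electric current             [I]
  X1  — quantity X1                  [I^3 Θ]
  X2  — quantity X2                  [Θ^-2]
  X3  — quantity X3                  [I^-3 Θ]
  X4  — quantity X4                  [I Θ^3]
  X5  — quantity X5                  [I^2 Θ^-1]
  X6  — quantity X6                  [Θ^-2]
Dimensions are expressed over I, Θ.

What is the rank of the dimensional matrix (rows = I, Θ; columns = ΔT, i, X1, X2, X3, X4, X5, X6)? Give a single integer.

2

Dimensional matrix (I×Θ by ΔT×i×X1×X2×X3×X4×X5×X6):
  I: [ 0  1  3  0 -3  1  2  0]
  Θ: [ 1  0  1 -2  1  3 -1 -2]
Row reduction gives pivot columns ΔT,i; rank = 2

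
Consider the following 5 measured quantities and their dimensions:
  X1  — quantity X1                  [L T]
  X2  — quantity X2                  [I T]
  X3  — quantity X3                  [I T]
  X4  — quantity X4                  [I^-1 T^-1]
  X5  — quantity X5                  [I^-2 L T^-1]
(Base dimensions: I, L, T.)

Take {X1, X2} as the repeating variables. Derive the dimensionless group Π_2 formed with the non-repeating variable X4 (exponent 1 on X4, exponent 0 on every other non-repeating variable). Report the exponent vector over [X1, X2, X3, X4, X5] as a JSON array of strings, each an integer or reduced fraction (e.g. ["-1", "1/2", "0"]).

["0", "1", "0", "1", "0"]

Exponent matrix [I,L,T] × [X1,X2,X3,X4,X5]:
  I: [ 0  1  1 -1 -2]
  L: [ 1  0  0  0  1]
  T: [ 1  1  1 -1 -1]
Echelon form has 2 nonzero rows (pivots: X1,X2)
Pivot set = {X1,X2}, free = {X3,X4,X5}
RREF:
  r0: [   1    0    0    0    1]
  r1: [   0    1    1   -1   -2]
  r2: [   0    0    0    0    0]
Fix exponent of X4 at 1, X3 at 0, X5 at 0; solve each RREF row for its pivot's exponent:
  r0: exp(X1) + (0)·1 = 0 ⇒ exp(X1) = 0
  r1: exp(X2) + (-1)·1 = 0 ⇒ exp(X2) = 1
Π_2 = X2 · X4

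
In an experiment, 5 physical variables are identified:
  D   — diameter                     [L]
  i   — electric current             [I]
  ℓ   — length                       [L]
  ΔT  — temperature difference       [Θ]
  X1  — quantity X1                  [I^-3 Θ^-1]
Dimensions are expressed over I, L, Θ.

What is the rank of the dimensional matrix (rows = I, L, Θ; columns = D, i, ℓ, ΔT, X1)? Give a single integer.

Exponent matrix [I,L,Θ] × [D,i,ℓ,ΔT,X1]:
  I: [ 0  1  0  0 -3]
  L: [ 1  0  1  0  0]
  Θ: [ 0  0  0  1 -1]
RREF → pivots at {D,i,ΔT} ⇒ r = 3

3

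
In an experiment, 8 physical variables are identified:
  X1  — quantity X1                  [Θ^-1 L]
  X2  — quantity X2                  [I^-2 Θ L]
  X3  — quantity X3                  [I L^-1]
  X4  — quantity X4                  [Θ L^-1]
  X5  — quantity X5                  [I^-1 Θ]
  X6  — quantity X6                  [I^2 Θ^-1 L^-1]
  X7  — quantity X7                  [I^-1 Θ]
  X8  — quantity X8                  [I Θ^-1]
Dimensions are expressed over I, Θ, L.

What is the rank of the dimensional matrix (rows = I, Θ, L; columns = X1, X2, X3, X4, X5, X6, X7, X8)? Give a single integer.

2

Write exponents as rows I,Θ,L / cols X1,X2,X3,X4,X5,X6,X7,X8:
  I: [ 0 -2  1  0 -1  2 -1  1]
  Θ: [-1  1  0  1  1 -1  1 -1]
  L: [ 1  1 -1 -1  0 -1  0  0]
Row reduction gives pivot columns X1,X2; rank = 2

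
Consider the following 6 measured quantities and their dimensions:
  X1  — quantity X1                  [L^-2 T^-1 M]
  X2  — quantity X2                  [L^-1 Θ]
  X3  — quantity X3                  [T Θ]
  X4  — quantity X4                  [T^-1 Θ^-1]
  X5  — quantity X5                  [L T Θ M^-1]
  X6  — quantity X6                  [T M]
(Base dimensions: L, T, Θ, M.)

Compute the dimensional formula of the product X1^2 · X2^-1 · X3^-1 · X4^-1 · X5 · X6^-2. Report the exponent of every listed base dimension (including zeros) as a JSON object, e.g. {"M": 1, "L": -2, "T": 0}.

Dimensional matrix (L×T×Θ×M by X1×X2×X3×X4×X5×X6):
  L: [-2 -1  0  0  1  0]
  T: [-1  0  1 -1  1  1]
  Θ: [ 0  1  1 -1  1  0]
  M: [ 1  0  0  0 -1  1]
  [L]: (2)·-2+(-1)·-1+(-1)·0+(-1)·0+(1)·1+(-2)·0 = -2
  [T]: (2)·-1+(-1)·0+(-1)·1+(-1)·-1+(1)·1+(-2)·1 = -3
  [Θ]: (2)·0+(-1)·1+(-1)·1+(-1)·-1+(1)·1+(-2)·0 = 0
  [M]: (2)·1+(-1)·0+(-1)·0+(-1)·0+(1)·-1+(-2)·1 = -1
⇒ L^-2 T^-3 M^-1

{"L": -2, "T": -3, "Θ": 0, "M": -1}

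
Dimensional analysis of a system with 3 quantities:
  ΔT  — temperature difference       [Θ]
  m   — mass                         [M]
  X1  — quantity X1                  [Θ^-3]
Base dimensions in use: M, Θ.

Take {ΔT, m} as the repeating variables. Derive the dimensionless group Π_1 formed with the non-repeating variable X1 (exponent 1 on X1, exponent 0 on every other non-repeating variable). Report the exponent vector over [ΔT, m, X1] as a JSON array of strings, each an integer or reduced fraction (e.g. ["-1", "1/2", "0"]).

Write exponents as rows M,Θ / cols ΔT,m,X1:
  M: [ 0  1  0]
  Θ: [ 1  0 -3]
Row reduction gives pivot columns ΔT,m; rank = 2
Pivot set = {ΔT,m}, free = {X1}
RREF:
  r0: [   1    0   -3]
  r1: [   0    1    0]
Fix exponent of X1 at 1; solve each RREF row for its pivot's exponent:
  r0: exp(ΔT) + (-3)·1 = 0 ⇒ exp(ΔT) = 3
  r1: exp(m) + (0)·1 = 0 ⇒ exp(m) = 0
Π_1 = ΔT^3 · X1

["3", "0", "1"]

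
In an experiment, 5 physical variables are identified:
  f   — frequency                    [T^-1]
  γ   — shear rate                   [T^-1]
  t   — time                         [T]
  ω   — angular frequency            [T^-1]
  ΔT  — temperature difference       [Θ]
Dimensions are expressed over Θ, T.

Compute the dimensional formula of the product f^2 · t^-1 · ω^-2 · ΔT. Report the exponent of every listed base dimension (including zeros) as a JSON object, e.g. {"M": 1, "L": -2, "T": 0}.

Dimensional matrix (Θ×T by f×γ×t×ω×ΔT):
  Θ: [ 0  0  0  0  1]
  T: [-1 -1  1 -1  0]
  [Θ]: (2)·0+(-1)·0+(-2)·0+(1)·1 = 1
  [T]: (2)·-1+(-1)·1+(-2)·-1+(1)·0 = -1
⇒ Θ T^-1

{"Θ": 1, "T": -1}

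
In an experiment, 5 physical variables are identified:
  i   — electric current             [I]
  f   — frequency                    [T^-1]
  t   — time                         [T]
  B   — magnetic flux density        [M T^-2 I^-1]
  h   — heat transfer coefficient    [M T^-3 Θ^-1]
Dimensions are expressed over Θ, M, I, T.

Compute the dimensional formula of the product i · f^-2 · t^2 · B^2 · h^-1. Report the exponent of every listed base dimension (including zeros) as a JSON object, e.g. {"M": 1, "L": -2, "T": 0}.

{"Θ": 1, "M": 1, "I": -1, "T": 3}

Dimensional matrix (Θ×M×I×T by i×f×t×B×h):
  Θ: [ 0  0  0  0 -1]
  M: [ 0  0  0  1  1]
  I: [ 1  0  0 -1  0]
  T: [ 0 -1  1 -2 -3]
  [Θ]: (1)·0+(-2)·0+(2)·0+(2)·0+(-1)·-1 = 1
  [M]: (1)·0+(-2)·0+(2)·0+(2)·1+(-1)·1 = 1
  [I]: (1)·1+(-2)·0+(2)·0+(2)·-1+(-1)·0 = -1
  [T]: (1)·0+(-2)·-1+(2)·1+(2)·-2+(-1)·-3 = 3
⇒ Θ M I^-1 T^3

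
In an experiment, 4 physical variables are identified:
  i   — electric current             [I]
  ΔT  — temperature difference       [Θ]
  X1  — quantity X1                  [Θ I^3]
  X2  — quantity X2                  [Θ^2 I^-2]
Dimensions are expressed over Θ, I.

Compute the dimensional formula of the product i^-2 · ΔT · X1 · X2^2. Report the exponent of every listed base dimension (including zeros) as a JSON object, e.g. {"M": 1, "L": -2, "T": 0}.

Write exponents as rows Θ,I / cols i,ΔT,X1,X2:
  Θ: [ 0  1  1  2]
  I: [ 1  0  3 -2]
  [Θ]: (-2)·0+(1)·1+(1)·1+(2)·2 = 6
  [I]: (-2)·1+(1)·0+(1)·3+(2)·-2 = -3
⇒ Θ^6 I^-3

{"Θ": 6, "I": -3}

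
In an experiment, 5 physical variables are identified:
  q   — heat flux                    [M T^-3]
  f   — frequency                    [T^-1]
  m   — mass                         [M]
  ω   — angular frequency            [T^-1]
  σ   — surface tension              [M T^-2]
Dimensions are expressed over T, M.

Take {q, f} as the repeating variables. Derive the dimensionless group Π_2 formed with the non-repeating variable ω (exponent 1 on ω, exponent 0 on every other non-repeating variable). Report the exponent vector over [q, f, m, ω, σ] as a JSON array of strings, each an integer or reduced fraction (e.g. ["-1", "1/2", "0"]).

Write exponents as rows T,M / cols q,f,m,ω,σ:
  T: [-3 -1  0 -1 -2]
  M: [ 1  0  1  0  1]
RREF → pivots at {q,f} ⇒ r = 2
Repeat: q,f; free: m,ω,σ
RREF:
  r0: [   1    0    1    0    1]
  r1: [   0    1   -3    1   -1]
Fix exponent of ω at 1, m at 0, σ at 0; solve each RREF row for its pivot's exponent:
  r0: exp(q) + (0)·1 = 0 ⇒ exp(q) = 0
  r1: exp(f) + (1)·1 = 0 ⇒ exp(f) = -1
Π_2 = f^-1 · ω

["0", "-1", "0", "1", "0"]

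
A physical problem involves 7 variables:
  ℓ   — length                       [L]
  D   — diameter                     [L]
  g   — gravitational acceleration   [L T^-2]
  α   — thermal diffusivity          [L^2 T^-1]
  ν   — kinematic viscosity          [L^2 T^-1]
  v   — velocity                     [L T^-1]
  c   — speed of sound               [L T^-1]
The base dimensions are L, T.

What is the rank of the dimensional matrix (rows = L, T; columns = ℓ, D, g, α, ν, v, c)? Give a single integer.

2

Dimensional matrix (L×T by ℓ×D×g×α×ν×v×c):
  L: [ 1  1  1  2  2  1  1]
  T: [ 0  0 -2 -1 -1 -1 -1]
Echelon form has 2 nonzero rows (pivots: ℓ,g)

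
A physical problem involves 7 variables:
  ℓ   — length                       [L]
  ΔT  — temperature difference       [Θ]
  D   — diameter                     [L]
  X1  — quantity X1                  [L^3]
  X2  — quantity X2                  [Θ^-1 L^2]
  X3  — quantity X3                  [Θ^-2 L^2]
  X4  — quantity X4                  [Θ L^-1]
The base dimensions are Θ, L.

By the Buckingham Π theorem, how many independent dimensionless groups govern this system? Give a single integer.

Dimensional matrix (Θ×L by ℓ×ΔT×D×X1×X2×X3×X4):
  Θ: [ 0  1  0  0 -1 -2  1]
  L: [ 1  0  1  3  2  2 -1]
Echelon form has 2 nonzero rows (pivots: ℓ,ΔT)
7 vars − rank 2 = 5 Π groups

5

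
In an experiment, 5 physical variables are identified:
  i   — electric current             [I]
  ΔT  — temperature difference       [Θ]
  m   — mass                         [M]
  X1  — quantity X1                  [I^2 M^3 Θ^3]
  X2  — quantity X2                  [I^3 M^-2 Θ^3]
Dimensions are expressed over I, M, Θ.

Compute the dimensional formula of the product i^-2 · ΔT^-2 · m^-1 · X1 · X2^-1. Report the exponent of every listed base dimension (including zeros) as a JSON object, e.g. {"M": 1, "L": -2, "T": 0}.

{"I": -3, "M": 4, "Θ": -2}

Write exponents as rows I,M,Θ / cols i,ΔT,m,X1,X2:
  I: [ 1  0  0  2  3]
  M: [ 0  0  1  3 -2]
  Θ: [ 0  1  0  3  3]
  [I]: (-2)·1+(-2)·0+(-1)·0+(1)·2+(-1)·3 = -3
  [M]: (-2)·0+(-2)·0+(-1)·1+(1)·3+(-1)·-2 = 4
  [Θ]: (-2)·0+(-2)·1+(-1)·0+(1)·3+(-1)·3 = -2
⇒ I^-3 M^4 Θ^-2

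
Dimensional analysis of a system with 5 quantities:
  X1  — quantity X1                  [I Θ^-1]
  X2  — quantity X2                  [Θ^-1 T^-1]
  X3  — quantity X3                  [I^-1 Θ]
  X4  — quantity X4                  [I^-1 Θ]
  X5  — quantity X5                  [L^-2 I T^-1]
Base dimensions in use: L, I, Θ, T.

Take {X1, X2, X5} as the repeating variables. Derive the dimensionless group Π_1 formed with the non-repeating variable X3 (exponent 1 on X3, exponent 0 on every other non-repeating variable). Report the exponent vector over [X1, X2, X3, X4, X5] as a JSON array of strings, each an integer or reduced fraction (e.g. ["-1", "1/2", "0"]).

Dimensional matrix (L×I×Θ×T by X1×X2×X3×X4×X5):
  L: [ 0  0  0  0 -2]
  I: [ 1  0 -1 -1  1]
  Θ: [-1 -1  1  1  0]
  T: [ 0 -1  0  0 -1]
Echelon form has 3 nonzero rows (pivots: X1,X2,X5)
Repeat: X1,X2,X5; free: X3,X4
RREF:
  r0: [   1    0   -1   -1    0]
  r1: [   0    1    0    0    0]
  r2: [   0    0    0    0    1]
  r3: [   0    0    0    0    0]
Fix exponent of X3 at 1, X4 at 0; solve each RREF row for its pivot's exponent:
  r0: exp(X1) + (-1)·1 = 0 ⇒ exp(X1) = 1
  r1: exp(X2) + (0)·1 = 0 ⇒ exp(X2) = 0
  r2: exp(X5) + (0)·1 = 0 ⇒ exp(X5) = 0
Π_1 = X1 · X3

["1", "0", "1", "0", "0"]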